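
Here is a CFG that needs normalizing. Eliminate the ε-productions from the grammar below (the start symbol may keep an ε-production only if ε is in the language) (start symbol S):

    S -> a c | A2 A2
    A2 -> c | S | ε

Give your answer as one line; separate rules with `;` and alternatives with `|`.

S -> a c | A2 A2 | A2 | ε; A2 -> c | S

The nullable symbols are {A2, S}.
ε ∈ L(G) since S is nullable, so keep S → ε.
Expand every rule over subsets of its nullable positions: S → A2 A2 gives A2 A2 | A2.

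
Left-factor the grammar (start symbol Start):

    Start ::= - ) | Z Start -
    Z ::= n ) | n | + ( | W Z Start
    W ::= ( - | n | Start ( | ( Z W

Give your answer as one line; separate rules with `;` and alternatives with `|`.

Z has alternatives sharing prefix 'n': factor to Z → n Z1 with Z1 → ) | ε.
W has alternatives sharing prefix '(': factor to W → ( W1 with W1 → - | Z W.

Start ::= - ) | Z Start -; Z ::= + ( | W Z Start | n Z1; W ::= n | Start ( | ( W1; Z1 ::= ) | ε; W1 ::= - | Z W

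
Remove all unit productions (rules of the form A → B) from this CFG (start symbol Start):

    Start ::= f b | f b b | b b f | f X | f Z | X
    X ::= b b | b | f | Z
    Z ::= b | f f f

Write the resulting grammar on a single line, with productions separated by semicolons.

Unit pairs: Start ⇒* {X, Z}; X ⇒* {Z}.
For each unit pair (A, B), copy every non-unit production of B to A, then drop all unit productions.

Start ::= b | f f f | f b | f b b | b b f | f X | f Z | b b | f; X ::= b | f f f | b b | f; Z ::= b | f f f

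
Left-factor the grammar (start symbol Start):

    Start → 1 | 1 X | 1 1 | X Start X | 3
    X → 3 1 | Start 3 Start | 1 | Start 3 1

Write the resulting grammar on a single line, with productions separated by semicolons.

Start → X Start X | 3 | 1 Start1; X → 3 1 | 1 | Start 3 X1; Start1 → ε | X | 1; X1 → Start | 1

Start has alternatives sharing prefix '1': factor to Start → 1 Start1 with Start1 → ε | X | 1.
X has alternatives sharing prefix 'Start 3': factor to X → Start 3 X1 with X1 → Start | 1.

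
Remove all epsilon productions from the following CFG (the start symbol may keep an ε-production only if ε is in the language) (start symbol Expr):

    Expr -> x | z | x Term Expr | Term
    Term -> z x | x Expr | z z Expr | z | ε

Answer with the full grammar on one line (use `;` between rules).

Expr -> x | z | x Term Expr | x Term | x Expr | Term | ε; Term -> z x | x Expr | x | z z Expr | z z | z

The nullable symbols are {Expr, Term}.
ε ∈ L(G) since Expr is nullable, so keep Expr → ε.
For each production, add variants omitting each subset of nullable occurrences: Expr → x Term Expr gives x Term Expr | x Term | x Expr. Term → x Expr gives x Expr | x. Term → z z Expr gives z z Expr | z z.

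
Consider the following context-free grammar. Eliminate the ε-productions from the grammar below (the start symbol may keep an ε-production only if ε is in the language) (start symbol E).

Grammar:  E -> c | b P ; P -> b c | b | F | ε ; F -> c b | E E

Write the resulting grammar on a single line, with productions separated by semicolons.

Nullable nonterminals: {P}.
ε ∉ L(G), so no ε-production is kept.
For each production, add variants omitting each subset of nullable occurrences: E → b P gives b P | b.

E -> c | b P | b; P -> b c | b | F; F -> c b | E E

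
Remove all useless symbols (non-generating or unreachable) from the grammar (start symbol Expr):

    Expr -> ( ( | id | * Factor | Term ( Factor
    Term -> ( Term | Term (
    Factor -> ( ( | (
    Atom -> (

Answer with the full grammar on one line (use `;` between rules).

Generating nonterminals: {Atom, Expr, Factor}.
Reachable from Expr after that: {Expr, Factor}.
Removed useless symbols: {Atom, Term} and every production mentioning them.

Expr -> ( ( | id | * Factor; Factor -> ( ( | (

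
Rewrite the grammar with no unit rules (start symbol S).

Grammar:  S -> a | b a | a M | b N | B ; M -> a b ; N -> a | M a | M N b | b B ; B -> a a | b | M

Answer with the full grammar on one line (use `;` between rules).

Unit pairs: B ⇒* {M}; S ⇒* {B, M}.
Replace each nonterminal's rules with the union of the non-unit rules of every nonterminal it unit-derives.

S -> a a | b | a | b a | a M | b N | a b; M -> a b; N -> a | M a | M N b | b B; B -> a a | b | a b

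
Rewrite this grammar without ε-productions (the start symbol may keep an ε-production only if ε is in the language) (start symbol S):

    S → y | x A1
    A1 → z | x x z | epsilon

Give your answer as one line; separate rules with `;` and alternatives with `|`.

Nullable set = {A1}.
ε ∉ L(G), so no ε-production is kept.
Add the nullable-subset variants: S → x A1 gives x A1 | x.

S → y | x A1 | x; A1 → z | x x z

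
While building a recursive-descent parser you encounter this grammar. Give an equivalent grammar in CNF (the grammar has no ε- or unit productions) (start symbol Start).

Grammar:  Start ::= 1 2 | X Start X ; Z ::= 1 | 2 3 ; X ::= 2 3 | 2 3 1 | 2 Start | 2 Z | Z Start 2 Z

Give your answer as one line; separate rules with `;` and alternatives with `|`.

Start ::= X1 X2 | X Y1; Z ::= 1 | X2 X3; X ::= X2 X3 | X2 Y2 | X2 Start | X2 Z | Z Y3; X1 ::= 1; X2 ::= 2; X3 ::= 3; Y1 ::= Start X; Y2 ::= X3 X1; Y3 ::= Start Y4; Y4 ::= X2 Z

Introduce a nonterminal for each terminal appearing in a rule of length ≥ 2: X1 → 1, X2 → 2, X3 → 3.
Binarize each right-hand side of length ≥ 3 by chaining fresh nonterminals (Y1, Y2, …): affected rules were Start → X Start X; X → X2 X3 X1; X → Z Start X2 Z.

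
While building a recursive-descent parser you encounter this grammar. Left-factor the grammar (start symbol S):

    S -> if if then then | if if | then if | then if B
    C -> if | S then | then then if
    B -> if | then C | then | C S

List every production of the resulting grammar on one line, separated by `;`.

S -> if if S' | then if S''; C -> if | S then | then then if; B -> if | C S | then B'; S' -> then then | ε; S'' -> ε | B; B' -> C | ε

S has alternatives sharing prefix 'if if': factor to S → if if S' with S' → then then | ε.
S has alternatives sharing prefix 'then if': factor to S → then if S'' with S'' → ε | B.
B has alternatives sharing prefix 'then': factor to B → then B' with B' → C | ε.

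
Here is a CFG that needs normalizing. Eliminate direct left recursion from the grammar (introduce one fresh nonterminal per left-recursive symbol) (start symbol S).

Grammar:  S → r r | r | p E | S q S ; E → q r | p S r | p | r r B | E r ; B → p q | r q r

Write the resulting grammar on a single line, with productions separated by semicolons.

S → r r S' | r S' | p E S'; E → q r E' | p S r E' | p E' | r r B E'; B → p q | r q r; S' → q S S' | ε; E' → r E' | ε

S, E are directly left-recursive.
For S: α = {q S}, β = {r r, r, p E}. Rewrite as S → β S' and S' → α S' | ε.
For E: α = {r}, β = {q r, p S r, p, r r B}. Rewrite as E → β E' and E' → α E' | ε.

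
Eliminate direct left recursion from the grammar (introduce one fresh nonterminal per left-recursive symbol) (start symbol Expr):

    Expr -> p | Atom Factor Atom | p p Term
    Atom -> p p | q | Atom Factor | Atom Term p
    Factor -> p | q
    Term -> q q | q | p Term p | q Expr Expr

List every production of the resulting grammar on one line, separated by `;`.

Left recursion appears on Atom.
For Atom: α = {Factor, Term p}, β = {p p, q}. Rewrite as Atom → β Atom1 and Atom1 → α Atom1 | ε.

Expr -> p | Atom Factor Atom | p p Term; Atom -> p p Atom1 | q Atom1; Factor -> p | q; Term -> q q | q | p Term p | q Expr Expr; Atom1 -> Factor Atom1 | Term p Atom1 | ε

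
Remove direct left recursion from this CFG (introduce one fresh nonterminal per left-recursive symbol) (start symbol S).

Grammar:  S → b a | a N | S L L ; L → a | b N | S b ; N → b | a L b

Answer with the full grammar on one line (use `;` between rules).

Left recursion appears on S.
For S: α = {L L}, β = {b a, a N}. Rewrite as S → β S' and S' → α S' | ε.

S → b a S' | a N S'; L → a | b N | S b; N → b | a L b; S' → L L S' | eps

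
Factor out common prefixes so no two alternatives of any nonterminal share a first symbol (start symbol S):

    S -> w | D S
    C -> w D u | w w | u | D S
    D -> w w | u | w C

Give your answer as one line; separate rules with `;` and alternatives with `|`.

S -> w | D S; C -> u | D S | w C'; D -> u | w D'; C' -> D u | w; D' -> w | C

C has alternatives sharing prefix 'w': factor to C → w C' with C' → D u | w.
D has alternatives sharing prefix 'w': factor to D → w D' with D' → w | C.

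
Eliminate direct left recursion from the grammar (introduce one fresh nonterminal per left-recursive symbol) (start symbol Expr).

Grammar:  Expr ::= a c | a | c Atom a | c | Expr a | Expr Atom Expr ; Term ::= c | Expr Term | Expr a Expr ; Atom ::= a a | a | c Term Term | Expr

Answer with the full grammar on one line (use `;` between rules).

Expr ::= a c Expr1 | a Expr1 | c Atom a Expr1 | c Expr1; Term ::= c | Expr Term | Expr a Expr; Atom ::= a a | a | c Term Term | Expr; Expr1 ::= a Expr1 | Atom Expr Expr1 | ε

Expr is directly left-recursive.
For Expr: α = {a, Atom Expr}, β = {a c, a, c Atom a, c}. Rewrite as Expr → β Expr1 and Expr1 → α Expr1 | ε.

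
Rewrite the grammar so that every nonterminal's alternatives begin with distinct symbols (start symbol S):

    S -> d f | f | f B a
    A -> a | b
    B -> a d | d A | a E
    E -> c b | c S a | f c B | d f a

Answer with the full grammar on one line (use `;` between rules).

S -> d f | f S'; A -> a | b; B -> d A | a B'; E -> f c B | d f a | c E'; S' -> ε | B a; B' -> d | E; E' -> b | S a

S has alternatives sharing prefix 'f': factor to S → f S' with S' → ε | B a.
B has alternatives sharing prefix 'a': factor to B → a B' with B' → d | E.
E has alternatives sharing prefix 'c': factor to E → c E' with E' → b | S a.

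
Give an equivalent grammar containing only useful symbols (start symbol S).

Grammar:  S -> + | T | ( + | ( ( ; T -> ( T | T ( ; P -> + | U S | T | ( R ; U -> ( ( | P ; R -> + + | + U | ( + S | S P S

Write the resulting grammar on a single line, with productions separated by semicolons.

S -> + | ( + | ( (

Generating nonterminals: {P, R, S, U}.
Reachable from S after that: {S}.
Removed useless symbols: {P, R, T, U} and every production mentioning them.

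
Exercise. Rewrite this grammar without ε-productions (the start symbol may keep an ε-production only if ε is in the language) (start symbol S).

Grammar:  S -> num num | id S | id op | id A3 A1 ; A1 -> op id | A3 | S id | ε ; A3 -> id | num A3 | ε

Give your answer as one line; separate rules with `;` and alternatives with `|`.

S -> num num | id S | id op | id A3 A1 | id A3 | id A1 | id; A1 -> op id | A3 | S id; A3 -> id | num A3 | num

Nullable nonterminals: {A1, A3}.
ε ∉ L(G), so no ε-production is kept.
For each production, add variants omitting each subset of nullable occurrences: S → id A3 A1 gives id A3 A1 | id A3 | id A1 | id. A3 → num A3 gives num A3 | num.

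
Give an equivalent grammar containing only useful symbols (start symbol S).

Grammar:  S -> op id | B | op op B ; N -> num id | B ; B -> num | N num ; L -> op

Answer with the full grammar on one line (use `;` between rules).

S -> op id | B | op op B; N -> num id | B; B -> num | N num

Generating nonterminals: {B, L, N, S}.
Reachable from S after that: {B, N, S}.
Removed useless symbols: {L} and every production mentioning them.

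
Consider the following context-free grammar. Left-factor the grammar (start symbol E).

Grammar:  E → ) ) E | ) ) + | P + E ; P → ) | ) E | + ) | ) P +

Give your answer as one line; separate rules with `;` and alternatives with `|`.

E has alternatives sharing prefix ') )': factor to E → ) ) E' with E' → E | +.
P has alternatives sharing prefix ')': factor to P → ) P' with P' → ε | E | P +.

E → P + E | ) ) E'; P → + ) | ) P'; E' → E | +; P' → ε | E | P +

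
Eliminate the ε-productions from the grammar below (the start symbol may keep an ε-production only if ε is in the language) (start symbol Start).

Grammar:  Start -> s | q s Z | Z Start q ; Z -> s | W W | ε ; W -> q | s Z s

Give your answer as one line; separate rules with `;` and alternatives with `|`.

The nullable symbols are {Z}.
ε ∉ L(G), so no ε-production is kept.
For each production, add variants omitting each subset of nullable occurrences: Start → q s Z gives q s Z | q s. Start → Z Start q gives Z Start q | Start q. W → s Z s gives s Z s | s s.

Start -> s | q s Z | q s | Z Start q | Start q; Z -> s | W W; W -> q | s Z s | s s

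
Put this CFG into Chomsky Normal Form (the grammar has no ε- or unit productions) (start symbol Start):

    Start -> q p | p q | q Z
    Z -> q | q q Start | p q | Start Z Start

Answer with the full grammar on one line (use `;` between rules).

Start -> X1 X2 | X2 X1 | X1 Z; Z -> q | X1 Y1 | X2 X1 | Start Y2; X1 -> q; X2 -> p; Y1 -> X1 Start; Y2 -> Z Start

Introduce a nonterminal for each terminal appearing in a rule of length ≥ 2: X1 → q, X2 → p.
Binarize each right-hand side of length ≥ 3 by chaining fresh nonterminals (Y1, Y2, …): affected rules were Z → X1 X1 Start; Z → Start Z Start.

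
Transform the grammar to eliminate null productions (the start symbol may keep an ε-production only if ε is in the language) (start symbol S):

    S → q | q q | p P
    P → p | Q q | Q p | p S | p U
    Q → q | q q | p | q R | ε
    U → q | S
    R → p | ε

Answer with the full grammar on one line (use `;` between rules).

Nullable set = {Q, R}.
ε ∉ L(G), so no ε-production is kept.
Add the nullable-subset variants: P → Q q gives Q q | q.

S → q | q q | p P; P → p | Q q | q | Q p | p S | p U; Q → q | q q | p | q R; U → q | S; R → p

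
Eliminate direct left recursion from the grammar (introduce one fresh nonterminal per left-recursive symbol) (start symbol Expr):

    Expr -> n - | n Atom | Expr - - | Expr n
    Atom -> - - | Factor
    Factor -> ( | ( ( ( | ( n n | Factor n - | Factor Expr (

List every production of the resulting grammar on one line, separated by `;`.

Expr -> n - Expr1 | n Atom Expr1; Atom -> - - | Factor; Factor -> ( Factor1 | ( ( ( Factor1 | ( n n Factor1; Expr1 -> - - Expr1 | n Expr1 | epsilon; Factor1 -> n - Factor1 | Expr ( Factor1 | epsilon

Expr, Factor are directly left-recursive.
For Expr: α = {- -, n}, β = {n -, n Atom}. Rewrite as Expr → β Expr1 and Expr1 → α Expr1 | ε.
For Factor: α = {n -, Expr (}, β = {(, ( ( (, ( n n}. Rewrite as Factor → β Factor1 and Factor1 → α Factor1 | ε.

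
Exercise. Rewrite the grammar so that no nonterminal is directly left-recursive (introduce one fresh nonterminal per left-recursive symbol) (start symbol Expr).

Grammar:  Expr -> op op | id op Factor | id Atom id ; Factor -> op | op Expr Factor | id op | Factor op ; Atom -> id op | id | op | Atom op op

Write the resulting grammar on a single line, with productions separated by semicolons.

Directly left-recursive nonterminals: Factor, Atom.
For Factor: α = {op}, β = {op, op Expr Factor, id op}. Rewrite as Factor → β Factor1 and Factor1 → α Factor1 | ε.
For Atom: α = {op op}, β = {id op, id, op}. Rewrite as Atom → β Atom1 and Atom1 → α Atom1 | ε.

Expr -> op op | id op Factor | id Atom id; Factor -> op Factor1 | op Expr Factor Factor1 | id op Factor1; Atom -> id op Atom1 | id Atom1 | op Atom1; Factor1 -> op Factor1 | ε; Atom1 -> op op Atom1 | ε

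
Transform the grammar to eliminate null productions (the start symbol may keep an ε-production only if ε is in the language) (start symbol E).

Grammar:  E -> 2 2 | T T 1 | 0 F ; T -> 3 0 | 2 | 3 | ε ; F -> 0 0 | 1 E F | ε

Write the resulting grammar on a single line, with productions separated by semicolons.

E -> 2 2 | T T 1 | T 1 | 1 | 0 F | 0; T -> 3 0 | 2 | 3; F -> 0 0 | 1 E F | 1 E

Nullable nonterminals: {F, T}.
ε ∉ L(G), so no ε-production is kept.
Expand every rule over subsets of its nullable positions: E → T T 1 gives T T 1 | T 1 | 1. E → 0 F gives 0 F | 0. F → 1 E F gives 1 E F | 1 E.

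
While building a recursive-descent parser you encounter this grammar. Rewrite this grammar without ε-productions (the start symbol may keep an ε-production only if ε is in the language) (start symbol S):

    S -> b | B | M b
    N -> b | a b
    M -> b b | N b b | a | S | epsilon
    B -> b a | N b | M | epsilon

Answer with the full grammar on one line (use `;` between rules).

The nullable symbols are {B, M, S}.
ε ∈ L(G) since S is nullable, so keep S → ε.

S -> b | B | M b | epsilon; N -> b | a b; M -> b b | N b b | a | S; B -> b a | N b | M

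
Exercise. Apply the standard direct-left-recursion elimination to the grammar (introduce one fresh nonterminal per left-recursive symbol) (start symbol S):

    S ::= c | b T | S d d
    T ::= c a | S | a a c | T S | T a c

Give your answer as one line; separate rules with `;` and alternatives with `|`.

S ::= c S' | b T S'; T ::= c a T' | S T' | a a c T'; S' ::= d d S' | ε; T' ::= S T' | a c T' | ε

Left recursion appears on S, T.
For S: α = {d d}, β = {c, b T}. Rewrite as S → β S' and S' → α S' | ε.
For T: α = {S, a c}, β = {c a, S, a a c}. Rewrite as T → β T' and T' → α T' | ε.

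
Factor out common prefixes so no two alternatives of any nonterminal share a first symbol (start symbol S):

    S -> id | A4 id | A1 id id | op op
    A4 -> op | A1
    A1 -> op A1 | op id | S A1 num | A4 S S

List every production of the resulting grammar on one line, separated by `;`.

S -> id | A4 id | A1 id id | op op; A4 -> op | A1; A1 -> S A1 num | A4 S S | op A1'; A1' -> A1 | id

A1 has alternatives sharing prefix 'op': factor to A1 → op A1' with A1' → A1 | id.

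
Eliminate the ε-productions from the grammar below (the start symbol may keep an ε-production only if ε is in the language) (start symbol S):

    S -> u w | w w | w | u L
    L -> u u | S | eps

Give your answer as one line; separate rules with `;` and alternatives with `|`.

S -> u w | w w | w | u L | u; L -> u u | S

The nullable symbols are {L}.
ε ∉ L(G), so no ε-production is kept.
Add the nullable-subset variants: S → u L gives u L | u.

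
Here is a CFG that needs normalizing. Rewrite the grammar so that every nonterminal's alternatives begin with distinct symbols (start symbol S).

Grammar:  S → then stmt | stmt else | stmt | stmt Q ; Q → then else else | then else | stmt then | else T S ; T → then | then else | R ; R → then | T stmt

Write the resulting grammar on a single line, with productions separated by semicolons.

S → then stmt | stmt S'; Q → stmt then | else T S | then else Q'; T → R | then T'; R → then | T stmt; S' → else | eps | Q; Q' → else | eps; T' → eps | else

S has alternatives sharing prefix 'stmt': factor to S → stmt S' with S' → else | ε | Q.
Q has alternatives sharing prefix 'then else': factor to Q → then else Q' with Q' → else | ε.
T has alternatives sharing prefix 'then': factor to T → then T' with T' → ε | else.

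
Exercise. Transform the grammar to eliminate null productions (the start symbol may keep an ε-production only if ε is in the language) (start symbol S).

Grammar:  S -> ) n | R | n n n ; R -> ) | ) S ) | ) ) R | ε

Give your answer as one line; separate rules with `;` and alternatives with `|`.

S -> ) n | R | n n n | ε; R -> ) | ) S ) | ) ) | ) ) R

Nullable nonterminals: {R, S}.
ε ∈ L(G) since S is nullable, so keep S → ε.
Add the nullable-subset variants: R → ) S ) gives ) S ) | ) ).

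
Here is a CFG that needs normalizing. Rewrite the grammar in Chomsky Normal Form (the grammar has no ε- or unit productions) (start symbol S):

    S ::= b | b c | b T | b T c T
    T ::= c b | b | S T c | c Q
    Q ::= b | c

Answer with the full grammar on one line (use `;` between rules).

S ::= b | X1 X2 | X1 T | X1 Y1; T ::= X2 X1 | b | S Y3 | X2 Q; Q ::= b | c; X1 ::= b; X2 ::= c; Y1 ::= T Y2; Y2 ::= X2 T; Y3 ::= T X2

Introduce a nonterminal for each terminal appearing in a rule of length ≥ 2: X1 → b, X2 → c.
Binarize each right-hand side of length ≥ 3 by chaining fresh nonterminals (Y1, Y2, …): affected rules were S → X1 T X2 T; T → S T X2.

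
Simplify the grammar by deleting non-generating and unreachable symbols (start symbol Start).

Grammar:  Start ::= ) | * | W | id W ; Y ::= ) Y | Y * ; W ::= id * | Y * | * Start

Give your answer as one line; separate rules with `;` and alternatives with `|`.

Generating nonterminals: {Start, W}.
Reachable from Start after that: {Start, W}.
Removed useless symbols: {Y} and every production mentioning them.

Start ::= ) | * | W | id W; W ::= id * | * Start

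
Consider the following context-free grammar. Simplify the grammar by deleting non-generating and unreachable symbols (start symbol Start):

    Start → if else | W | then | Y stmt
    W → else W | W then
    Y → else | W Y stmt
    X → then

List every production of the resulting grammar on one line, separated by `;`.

Generating nonterminals: {Start, X, Y}.
Reachable from Start after that: {Start, Y}.
Removed useless symbols: {W, X} and every production mentioning them.

Start → if else | then | Y stmt; Y → else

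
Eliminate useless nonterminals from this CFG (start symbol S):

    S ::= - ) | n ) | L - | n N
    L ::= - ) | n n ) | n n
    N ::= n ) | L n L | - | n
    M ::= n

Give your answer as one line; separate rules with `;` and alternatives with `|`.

S ::= - ) | n ) | L - | n N; L ::= - ) | n n ) | n n; N ::= n ) | L n L | - | n

Generating nonterminals: {L, M, N, S}.
Reachable from S after that: {L, N, S}.
Removed useless symbols: {M} and every production mentioning them.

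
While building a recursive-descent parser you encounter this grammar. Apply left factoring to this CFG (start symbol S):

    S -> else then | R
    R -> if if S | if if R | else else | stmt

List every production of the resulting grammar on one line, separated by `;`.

S -> else then | R; R -> else else | stmt | if if R'; R' -> S | R

R has alternatives sharing prefix 'if if': factor to R → if if R' with R' → S | R.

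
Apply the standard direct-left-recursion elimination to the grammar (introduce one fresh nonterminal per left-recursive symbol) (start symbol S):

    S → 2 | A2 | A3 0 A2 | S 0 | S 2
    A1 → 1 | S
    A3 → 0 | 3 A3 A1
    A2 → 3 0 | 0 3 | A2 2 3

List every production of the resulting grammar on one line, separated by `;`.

Left recursion appears on S, A2.
For S: α = {0, 2}, β = {2, A2, A3 0 A2}. Rewrite as S → β S' and S' → α S' | ε.
For A2: α = {2 3}, β = {3 0, 0 3}. Rewrite as A2 → β A2' and A2' → α A2' | ε.

S → 2 S' | A2 S' | A3 0 A2 S'; A1 → 1 | S; A3 → 0 | 3 A3 A1; A2 → 3 0 A2' | 0 3 A2'; S' → 0 S' | 2 S' | ε; A2' → 2 3 A2' | ε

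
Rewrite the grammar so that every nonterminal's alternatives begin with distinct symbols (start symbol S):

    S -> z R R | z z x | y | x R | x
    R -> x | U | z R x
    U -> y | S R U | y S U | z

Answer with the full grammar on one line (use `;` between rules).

S has alternatives sharing prefix 'z': factor to S → z S' with S' → R R | z x.
S has alternatives sharing prefix 'x': factor to S → x S'' with S'' → R | ε.
U has alternatives sharing prefix 'y': factor to U → y U' with U' → ε | S U.

S -> y | z S' | x S''; R -> x | U | z R x; U -> S R U | z | y U'; S' -> R R | z x; S'' -> R | eps; U' -> eps | S U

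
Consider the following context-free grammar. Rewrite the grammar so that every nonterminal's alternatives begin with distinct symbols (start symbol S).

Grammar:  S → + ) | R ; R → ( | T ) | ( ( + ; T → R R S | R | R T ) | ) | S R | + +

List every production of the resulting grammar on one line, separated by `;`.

S → + ) | R; R → T ) | ( R'; T → ) | S R | + + | R T'; R' → epsilon | ( +; T' → R S | epsilon | T )

R has alternatives sharing prefix '(': factor to R → ( R' with R' → ε | ( +.
T has alternatives sharing prefix 'R': factor to T → R T' with T' → R S | ε | T ).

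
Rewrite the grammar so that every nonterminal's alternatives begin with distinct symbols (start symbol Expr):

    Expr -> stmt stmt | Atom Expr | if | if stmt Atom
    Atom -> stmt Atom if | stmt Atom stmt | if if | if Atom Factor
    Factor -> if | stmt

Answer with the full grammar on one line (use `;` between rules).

Expr has alternatives sharing prefix 'if': factor to Expr → if Expr1 with Expr1 → ε | stmt Atom.
Atom has alternatives sharing prefix 'stmt Atom': factor to Atom → stmt Atom Atom1 with Atom1 → if | stmt.
Atom has alternatives sharing prefix 'if': factor to Atom → if Atom2 with Atom2 → if | Atom Factor.

Expr -> stmt stmt | Atom Expr | if Expr1; Atom -> stmt Atom Atom1 | if Atom2; Factor -> if | stmt; Expr1 -> epsilon | stmt Atom; Atom1 -> if | stmt; Atom2 -> if | Atom Factor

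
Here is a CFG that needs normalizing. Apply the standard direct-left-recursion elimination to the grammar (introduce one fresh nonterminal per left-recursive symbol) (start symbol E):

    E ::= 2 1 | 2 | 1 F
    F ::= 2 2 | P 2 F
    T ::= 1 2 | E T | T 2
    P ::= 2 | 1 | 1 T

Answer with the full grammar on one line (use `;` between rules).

E ::= 2 1 | 2 | 1 F; F ::= 2 2 | P 2 F; T ::= 1 2 T' | E T T'; P ::= 2 | 1 | 1 T; T' ::= 2 T' | eps

T is directly left-recursive.
For T: α = {2}, β = {1 2, E T}. Rewrite as T → β T' and T' → α T' | ε.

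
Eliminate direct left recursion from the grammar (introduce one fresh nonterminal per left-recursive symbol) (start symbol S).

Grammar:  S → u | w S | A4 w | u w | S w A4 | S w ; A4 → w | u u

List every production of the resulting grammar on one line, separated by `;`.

Directly left-recursive nonterminal: S.
For S: α = {w A4, w}, β = {u, w S, A4 w, u w}. Rewrite as S → β S' and S' → α S' | ε.

S → u S' | w S S' | A4 w S' | u w S'; A4 → w | u u; S' → w A4 S' | w S' | ε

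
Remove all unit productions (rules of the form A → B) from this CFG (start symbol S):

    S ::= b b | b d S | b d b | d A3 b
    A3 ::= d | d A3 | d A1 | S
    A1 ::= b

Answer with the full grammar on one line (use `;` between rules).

S ::= b b | b d S | b d b | d A3 b; A3 ::= b b | b d S | b d b | d A3 b | d | d A3 | d A1; A1 ::= b

Unit pairs: A3 ⇒* {S}.
For every A with A ⇒* B via unit rules, add B's non-unit alternatives to A; then delete every rule of the form X → Y.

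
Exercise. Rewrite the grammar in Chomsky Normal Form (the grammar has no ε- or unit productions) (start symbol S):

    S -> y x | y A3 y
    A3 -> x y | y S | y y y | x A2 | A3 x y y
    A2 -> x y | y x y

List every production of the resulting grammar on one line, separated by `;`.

S -> X1 X2 | X1 Y1; A3 -> X2 X1 | X1 S | X1 Y2 | X2 A2 | A3 Y3; A2 -> X2 X1 | X1 Y5; X1 -> y; X2 -> x; Y1 -> A3 X1; Y2 -> X1 X1; Y3 -> X2 Y4; Y4 -> X1 X1; Y5 -> X2 X1

Introduce a nonterminal for each terminal appearing in a rule of length ≥ 2: X1 → y, X2 → x.
Binarize each right-hand side of length ≥ 3 by chaining fresh nonterminals (Y1, Y2, …): affected rules were S → X1 A3 X1; A3 → X1 X1 X1; A3 → A3 X2 X1 X1; A2 → X1 X2 X1.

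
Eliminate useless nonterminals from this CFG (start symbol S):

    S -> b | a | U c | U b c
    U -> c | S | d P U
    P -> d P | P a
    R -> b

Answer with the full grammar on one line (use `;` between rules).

Generating nonterminals: {R, S, U}.
Reachable from S after that: {S, U}.
Removed useless symbols: {P, R} and every production mentioning them.

S -> b | a | U c | U b c; U -> c | S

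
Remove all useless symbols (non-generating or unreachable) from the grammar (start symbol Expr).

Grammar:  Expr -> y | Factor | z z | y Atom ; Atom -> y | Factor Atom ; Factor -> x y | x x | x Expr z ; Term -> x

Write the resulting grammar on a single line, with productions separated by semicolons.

Expr -> y | Factor | z z | y Atom; Atom -> y | Factor Atom; Factor -> x y | x x | x Expr z

Generating nonterminals: {Atom, Expr, Factor, Term}.
Reachable from Expr after that: {Atom, Expr, Factor}.
Removed useless symbols: {Term} and every production mentioning them.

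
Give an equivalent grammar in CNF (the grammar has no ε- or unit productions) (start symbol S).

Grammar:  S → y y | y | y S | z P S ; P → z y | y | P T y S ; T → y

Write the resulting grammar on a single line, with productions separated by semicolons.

Introduce a nonterminal for each terminal appearing in a rule of length ≥ 2: X1 → y, X2 → z.
Binarize each right-hand side of length ≥ 3 by chaining fresh nonterminals (Y1, Y2, …): affected rules were S → X2 P S; P → P T X1 S.

S → X1 X1 | y | X1 S | X2 Y1; P → X2 X1 | y | P Y2; T → y; X1 → y; X2 → z; Y1 → P S; Y2 → T Y3; Y3 → X1 S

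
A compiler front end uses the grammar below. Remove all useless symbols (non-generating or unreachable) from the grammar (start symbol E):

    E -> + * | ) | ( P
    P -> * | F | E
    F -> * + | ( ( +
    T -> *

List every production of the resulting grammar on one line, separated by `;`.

E -> + * | ) | ( P; P -> * | F | E; F -> * + | ( ( +

Generating nonterminals: {E, F, P, T}.
Reachable from E after that: {E, F, P}.
Removed useless symbols: {T} and every production mentioning them.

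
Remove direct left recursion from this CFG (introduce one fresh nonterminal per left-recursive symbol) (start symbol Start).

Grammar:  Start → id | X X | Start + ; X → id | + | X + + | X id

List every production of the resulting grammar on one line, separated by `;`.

Directly left-recursive nonterminals: Start, X.
For Start: α = {+}, β = {id, X X}. Rewrite as Start → β Start1 and Start1 → α Start1 | ε.
For X: α = {+ +, id}, β = {id, +}. Rewrite as X → β X1 and X1 → α X1 | ε.

Start → id Start1 | X X Start1; X → id X1 | + X1; Start1 → + Start1 | ε; X1 → + + X1 | id X1 | ε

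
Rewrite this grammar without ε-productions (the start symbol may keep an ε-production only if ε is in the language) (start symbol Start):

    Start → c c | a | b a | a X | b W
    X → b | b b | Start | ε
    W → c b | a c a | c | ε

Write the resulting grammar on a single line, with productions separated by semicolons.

Start → c c | a | b a | a X | b W | b; X → b | b b | Start; W → c b | a c a | c

Nullable set = {W, X}.
ε ∉ L(G), so no ε-production is kept.
Add the nullable-subset variants: Start → b W gives b W | b.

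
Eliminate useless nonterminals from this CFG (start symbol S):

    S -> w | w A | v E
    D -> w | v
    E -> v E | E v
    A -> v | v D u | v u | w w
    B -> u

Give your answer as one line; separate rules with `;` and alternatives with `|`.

S -> w | w A; D -> w | v; A -> v | v D u | v u | w w

Generating nonterminals: {A, B, D, S}.
Reachable from S after that: {A, D, S}.
Removed useless symbols: {B, E} and every production mentioning them.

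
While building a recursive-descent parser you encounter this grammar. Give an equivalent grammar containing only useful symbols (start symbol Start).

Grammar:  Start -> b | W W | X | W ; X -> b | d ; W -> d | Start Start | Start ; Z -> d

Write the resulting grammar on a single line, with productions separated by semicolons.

Generating nonterminals: {Start, W, X, Z}.
Reachable from Start after that: {Start, W, X}.
Removed useless symbols: {Z} and every production mentioning them.

Start -> b | W W | X | W; X -> b | d; W -> d | Start Start | Start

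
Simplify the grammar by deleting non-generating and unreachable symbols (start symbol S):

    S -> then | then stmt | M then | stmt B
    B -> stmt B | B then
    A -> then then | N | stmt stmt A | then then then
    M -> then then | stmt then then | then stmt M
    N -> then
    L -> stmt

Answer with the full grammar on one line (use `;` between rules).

S -> then | then stmt | M then; M -> then then | stmt then then | then stmt M

Generating nonterminals: {A, L, M, N, S}.
Reachable from S after that: {M, S}.
Removed useless symbols: {A, B, L, N} and every production mentioning them.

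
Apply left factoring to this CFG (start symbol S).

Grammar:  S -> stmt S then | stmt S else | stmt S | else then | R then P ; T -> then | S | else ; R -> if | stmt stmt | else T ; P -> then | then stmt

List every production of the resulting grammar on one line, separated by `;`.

S has alternatives sharing prefix 'stmt S': factor to S → stmt S S' with S' → then | else | ε.
P has alternatives sharing prefix 'then': factor to P → then P' with P' → ε | stmt.

S -> else then | R then P | stmt S S'; T -> then | S | else; R -> if | stmt stmt | else T; P -> then P'; S' -> then | else | epsilon; P' -> epsilon | stmt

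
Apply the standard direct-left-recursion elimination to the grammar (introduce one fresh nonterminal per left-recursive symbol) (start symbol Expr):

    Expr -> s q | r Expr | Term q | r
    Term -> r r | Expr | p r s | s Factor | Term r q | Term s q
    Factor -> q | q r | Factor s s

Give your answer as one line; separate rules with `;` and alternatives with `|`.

Directly left-recursive nonterminals: Term, Factor.
For Term: α = {r q, s q}, β = {r r, Expr, p r s, s Factor}. Rewrite as Term → β Term1 and Term1 → α Term1 | ε.
For Factor: α = {s s}, β = {q, q r}. Rewrite as Factor → β Factor1 and Factor1 → α Factor1 | ε.

Expr -> s q | r Expr | Term q | r; Term -> r r Term1 | Expr Term1 | p r s Term1 | s Factor Term1; Factor -> q Factor1 | q r Factor1; Term1 -> r q Term1 | s q Term1 | ε; Factor1 -> s s Factor1 | ε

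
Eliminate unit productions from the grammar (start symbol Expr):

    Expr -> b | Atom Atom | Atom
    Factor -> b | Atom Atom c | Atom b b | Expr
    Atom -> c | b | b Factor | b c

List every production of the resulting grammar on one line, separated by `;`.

Expr -> c | b | b Factor | b c | Atom Atom; Factor -> c | b | b Factor | b c | Atom Atom c | Atom b b | Atom Atom; Atom -> c | b | b Factor | b c

Unit pairs: Expr ⇒* {Atom}; Factor ⇒* {Atom, Expr}.
Replace each nonterminal's rules with the union of the non-unit rules of every nonterminal it unit-derives.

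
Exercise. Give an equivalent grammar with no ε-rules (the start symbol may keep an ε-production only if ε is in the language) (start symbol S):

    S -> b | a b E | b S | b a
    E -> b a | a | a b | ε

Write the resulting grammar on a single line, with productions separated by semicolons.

Nullable set = {E}.
ε ∉ L(G), so no ε-production is kept.
Expand every rule over subsets of its nullable positions: S → a b E gives a b E | a b.

S -> b | a b E | a b | b S | b a; E -> b a | a | a b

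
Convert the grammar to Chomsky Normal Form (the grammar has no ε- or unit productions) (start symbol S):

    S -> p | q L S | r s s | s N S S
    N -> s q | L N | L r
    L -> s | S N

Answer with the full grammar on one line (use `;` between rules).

Introduce a nonterminal for each terminal appearing in a rule of length ≥ 2: X1 → q, X2 → r, X3 → s.
Binarize each right-hand side of length ≥ 3 by chaining fresh nonterminals (Y1, Y2, …): affected rules were S → X1 L S; S → X2 X3 X3; S → X3 N S S.

S -> p | X1 Y1 | X2 Y2 | X3 Y3; N -> X3 X1 | L N | L X2; L -> s | S N; X1 -> q; X2 -> r; X3 -> s; Y1 -> L S; Y2 -> X3 X3; Y3 -> N Y4; Y4 -> S S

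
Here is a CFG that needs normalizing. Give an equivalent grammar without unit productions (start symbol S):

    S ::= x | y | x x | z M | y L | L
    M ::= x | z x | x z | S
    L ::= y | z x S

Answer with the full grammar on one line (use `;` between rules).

S ::= y | z x S | x | x x | z M | y L; M ::= y | z x S | x | x x | z M | y L | z x | x z; L ::= y | z x S

Unit pairs: M ⇒* {L, S}; S ⇒* {L}.
For every A with A ⇒* B via unit rules, add B's non-unit alternatives to A; then delete every rule of the form X → Y.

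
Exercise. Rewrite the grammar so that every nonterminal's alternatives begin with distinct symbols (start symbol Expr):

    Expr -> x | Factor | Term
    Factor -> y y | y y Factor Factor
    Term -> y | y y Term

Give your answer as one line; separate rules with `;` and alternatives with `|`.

Expr -> x | Factor | Term; Factor -> y y Factor1; Term -> y Term1; Factor1 -> eps | Factor Factor; Term1 -> eps | y Term

Factor has alternatives sharing prefix 'y y': factor to Factor → y y Factor1 with Factor1 → ε | Factor Factor.
Term has alternatives sharing prefix 'y': factor to Term → y Term1 with Term1 → ε | y Term.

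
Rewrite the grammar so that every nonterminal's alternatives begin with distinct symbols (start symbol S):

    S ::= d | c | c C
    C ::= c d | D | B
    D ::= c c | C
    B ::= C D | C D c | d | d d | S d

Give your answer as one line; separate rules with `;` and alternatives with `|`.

S ::= d | c S'; C ::= c d | D | B; D ::= c c | C; B ::= S d | C D B' | d B''; S' ::= ε | C; B' ::= ε | c; B'' ::= ε | d

S has alternatives sharing prefix 'c': factor to S → c S' with S' → ε | C.
B has alternatives sharing prefix 'C D': factor to B → C D B' with B' → ε | c.
B has alternatives sharing prefix 'd': factor to B → d B'' with B'' → ε | d.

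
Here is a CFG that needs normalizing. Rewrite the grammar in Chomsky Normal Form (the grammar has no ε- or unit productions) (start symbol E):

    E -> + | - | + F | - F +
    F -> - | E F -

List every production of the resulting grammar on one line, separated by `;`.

E -> + | - | X1 F | X2 Y1; F -> - | E Y2; X1 -> +; X2 -> -; Y1 -> F X1; Y2 -> F X2

Introduce a nonterminal for each terminal appearing in a rule of length ≥ 2: X1 → +, X2 → -.
Binarize each right-hand side of length ≥ 3 by chaining fresh nonterminals (Y1, Y2, …): affected rules were E → X2 F X1; F → E F X2.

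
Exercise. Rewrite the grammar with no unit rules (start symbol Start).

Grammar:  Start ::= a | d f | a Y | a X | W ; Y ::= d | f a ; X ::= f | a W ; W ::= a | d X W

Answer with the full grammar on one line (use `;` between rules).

Start ::= a | d f | a Y | a X | d X W; Y ::= d | f a; X ::= f | a W; W ::= a | d X W

Unit pairs: Start ⇒* {W}.
Replace each nonterminal's rules with the union of the non-unit rules of every nonterminal it unit-derives.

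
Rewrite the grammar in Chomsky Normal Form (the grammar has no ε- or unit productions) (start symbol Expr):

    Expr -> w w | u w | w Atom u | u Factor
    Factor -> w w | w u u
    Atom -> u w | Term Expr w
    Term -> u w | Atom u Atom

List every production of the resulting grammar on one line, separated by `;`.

Introduce a nonterminal for each terminal appearing in a rule of length ≥ 2: X1 → w, X2 → u.
Binarize each right-hand side of length ≥ 3 by chaining fresh nonterminals (Y1, Y2, …): affected rules were Expr → X1 Atom X2; Factor → X1 X2 X2; Atom → Term Expr X1; Term → Atom X2 Atom.

Expr -> X1 X1 | X2 X1 | X1 Y1 | X2 Factor; Factor -> X1 X1 | X1 Y2; Atom -> X2 X1 | Term Y3; Term -> X2 X1 | Atom Y4; X1 -> w; X2 -> u; Y1 -> Atom X2; Y2 -> X2 X2; Y3 -> Expr X1; Y4 -> X2 Atom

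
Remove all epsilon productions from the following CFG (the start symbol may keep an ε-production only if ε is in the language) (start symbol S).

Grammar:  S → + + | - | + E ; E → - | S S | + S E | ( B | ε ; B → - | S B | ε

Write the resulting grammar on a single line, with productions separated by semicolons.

S → + + | - | + E | +; E → - | S S | + S E | + S | ( B | (; B → - | S B | S

Nullable nonterminals: {B, E}.
ε ∉ L(G), so no ε-production is kept.
Add the nullable-subset variants: S → + E gives + E | +. E → + S E gives + S E | + S. E → ( B gives ( B | (. B → S B gives S B | S.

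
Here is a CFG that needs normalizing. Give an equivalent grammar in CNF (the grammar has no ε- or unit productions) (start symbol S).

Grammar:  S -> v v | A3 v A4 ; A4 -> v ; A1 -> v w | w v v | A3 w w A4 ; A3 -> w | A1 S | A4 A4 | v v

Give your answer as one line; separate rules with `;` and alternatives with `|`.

S -> X1 X1 | A3 Y1; A4 -> v; A1 -> X1 X2 | X2 Y2 | A3 Y3; A3 -> w | A1 S | A4 A4 | X1 X1; X1 -> v; X2 -> w; Y1 -> X1 A4; Y2 -> X1 X1; Y3 -> X2 Y4; Y4 -> X2 A4

Introduce a nonterminal for each terminal appearing in a rule of length ≥ 2: X1 → v, X2 → w.
Binarize each right-hand side of length ≥ 3 by chaining fresh nonterminals (Y1, Y2, …): affected rules were S → A3 X1 A4; A1 → X2 X1 X1; A1 → A3 X2 X2 A4.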